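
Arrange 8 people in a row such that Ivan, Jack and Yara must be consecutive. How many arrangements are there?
Treat the 3 as one block: (8-3+1)! × 3! = 720 × 6 = 4320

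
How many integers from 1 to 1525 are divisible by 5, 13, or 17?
⌊1525/5⌋+⌊1525/13⌋+⌊1525/17⌋ - ⌊1525/65⌋-⌊1525/85⌋-⌊1525/221⌋ + ⌊1525/1105⌋ = 305+117+89 - 23-17-6 + 1 = 466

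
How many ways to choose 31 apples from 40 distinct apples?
C(40,31) = 40!/(31!×9!) = 273438880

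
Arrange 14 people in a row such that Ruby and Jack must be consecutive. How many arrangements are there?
Treat the 2 as one block: (14-2+1)! × 2! = 6227020800 × 2 = 12454041600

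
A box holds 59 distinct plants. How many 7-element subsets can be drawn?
C(59,7) = 59!/(7!×52!) = 341149446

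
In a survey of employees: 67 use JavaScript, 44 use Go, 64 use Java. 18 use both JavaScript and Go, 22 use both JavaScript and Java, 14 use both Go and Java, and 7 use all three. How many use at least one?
|A∪B∪C| = 67+44+64-18-22-14+7 = 128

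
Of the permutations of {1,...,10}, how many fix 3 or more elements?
Exactly j fixed points: C(10,j)·!(10-j); sum over j ≥ 3 (derangement numbers via !m = (m-1)·(!(m-1) + !(m-2)): !0..!7 = 1, 0, 1, 2, 9, 44, 265, 1854). Σ_{j=3}^{10} C(10,j)·!(10-j) = C(10,3)·!7 + C(10,4)·!6 + C(10,5)·!5 + C(10,6)·!4 + C(10,7)·!3 + C(10,8)·!2 + C(10,9)·!1 + C(10,10)·!0 = 120·1854 + 210·265 + 252·44 + 210·9 + 120·2 + 45·1 + 10·0 + 1·1 = 291394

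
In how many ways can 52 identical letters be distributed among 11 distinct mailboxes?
C(52+11-1, 11-1) = C(62, 10) = 107518933731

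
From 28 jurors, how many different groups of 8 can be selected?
C(28,8) = 28!/(8!×20!) = 3108105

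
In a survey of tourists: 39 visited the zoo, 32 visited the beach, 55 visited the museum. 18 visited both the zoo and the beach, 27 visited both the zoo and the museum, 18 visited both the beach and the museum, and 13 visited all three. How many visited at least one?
|A∪B∪C| = 39+32+55-18-27-18+13 = 76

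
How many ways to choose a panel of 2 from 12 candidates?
C(12,2) = 12!/(2!×10!) = 66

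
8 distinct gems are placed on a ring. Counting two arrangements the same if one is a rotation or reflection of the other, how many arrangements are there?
(8-1)!/2 = 5040/2 = 2520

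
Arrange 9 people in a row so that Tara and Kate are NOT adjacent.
Total - adjacent = 9! - (9-1)!×2 = 362880 - 80640 = 282240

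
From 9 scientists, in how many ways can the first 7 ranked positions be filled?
P(9,7) = 9!/(9-7)! = 181440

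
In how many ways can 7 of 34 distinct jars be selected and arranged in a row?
P(34,7) = 34!/(34-7)! = 27113264640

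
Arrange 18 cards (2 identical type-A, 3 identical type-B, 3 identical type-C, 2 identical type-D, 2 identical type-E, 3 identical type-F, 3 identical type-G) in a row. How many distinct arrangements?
18! / (2! × 3! × 3! × 2! × 2! × 3! × 3!) = 617512896000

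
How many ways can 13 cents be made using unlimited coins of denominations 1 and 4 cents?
Coefficient of x^13 in 1/(1-x^1) · 1/(1-x^4). Use j coins of 4 for j = 0..⌊13/4⌋ = 3, the rest in 1s: 3 + 1 = 4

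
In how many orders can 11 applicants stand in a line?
11! = 39916800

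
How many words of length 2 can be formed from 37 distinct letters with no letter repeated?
P(37,2) = 37!/(37-2)! = 1332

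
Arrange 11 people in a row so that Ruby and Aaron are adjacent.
Treat as block: (11-1)! × 2! = 3628800 × 2 = 7257600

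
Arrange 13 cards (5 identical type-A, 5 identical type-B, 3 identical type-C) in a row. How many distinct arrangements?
13! / (5! × 5! × 3!) = 72072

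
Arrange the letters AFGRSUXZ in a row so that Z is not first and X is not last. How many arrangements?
By inclusion-exclusion: 8! - 2×(8-1)! + (8-2)! = 40320 - 10080 + 720 = 30960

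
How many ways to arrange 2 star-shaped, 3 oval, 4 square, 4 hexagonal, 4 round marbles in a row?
17! / (2! × 3! × 4! × 4! × 4!) = 2144142000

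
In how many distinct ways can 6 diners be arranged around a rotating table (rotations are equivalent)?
Circular: fix one position, arrange the rest. (6-1)! = 120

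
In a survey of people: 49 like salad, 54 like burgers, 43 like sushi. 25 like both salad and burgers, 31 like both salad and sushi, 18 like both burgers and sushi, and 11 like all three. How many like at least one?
|A∪B∪C| = 49+54+43-25-31-18+11 = 83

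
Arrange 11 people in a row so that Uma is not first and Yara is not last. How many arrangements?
By inclusion-exclusion: 11! - 2×(11-1)! + (11-2)! = 39916800 - 7257600 + 362880 = 33022080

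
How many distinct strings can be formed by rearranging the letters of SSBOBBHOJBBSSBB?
15! / (1! × 4! × 7! × 1! × 2!) = 5405400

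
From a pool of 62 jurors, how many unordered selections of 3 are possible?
C(62,3) = 62!/(3!×59!) = 37820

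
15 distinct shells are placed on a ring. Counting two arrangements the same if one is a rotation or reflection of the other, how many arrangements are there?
(15-1)!/2 = 87178291200/2 = 43589145600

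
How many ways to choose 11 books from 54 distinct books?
C(54,11) = 54!/(11!×43!) = 95722852680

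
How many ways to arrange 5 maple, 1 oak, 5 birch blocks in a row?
11! / (5! × 1! × 5!) = 2772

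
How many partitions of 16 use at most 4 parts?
By conjugation, equals partitions of 16 into parts ≤ 4. Let r_j(i) = number of partitions of i into parts ≤ j, for i = 0..16. r_1(i) = 1 for all i; r_j(i) = r_{j-1}(i) + r_j(i-j). Rows j = 2..4: ≤2: 1 1 2 2 3 3 4 4 5 5 6 6 7 7 8 8 9; ≤3: 1 1 2 3 4 5 7 8 10 12 14 16 19 21 24 27 30; ≤4: 1 1 2 3 5 6 9 11 15 18 23 27 34 39 47 54 64. r_4(16) = 64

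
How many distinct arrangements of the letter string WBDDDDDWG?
9! / (1! × 2! × 5! × 1!) = 1512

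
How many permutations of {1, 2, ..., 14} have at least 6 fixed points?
Exactly j fixed points: C(14,j)·!(14-j); sum over j ≥ 6 (derangement numbers via !m = (m-1)·(!(m-1) + !(m-2)): !0..!8 = 1, 0, 1, 2, 9, 44, 265, 1854, 14833). Σ_{j=6}^{14} C(14,j)·!(14-j) = C(14,6)·!8 + C(14,7)·!7 + C(14,8)·!6 + C(14,9)·!5 + C(14,10)·!4 + C(14,11)·!3 + C(14,12)·!2 + C(14,13)·!1 + C(14,14)·!0 = 3003·14833 + 3432·1854 + 3003·265 + 2002·44 + 1001·9 + 364·2 + 91·1 + 14·0 + 1·1 = 51800139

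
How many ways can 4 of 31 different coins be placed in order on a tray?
P(31,4) = 31!/(31-4)! = 755160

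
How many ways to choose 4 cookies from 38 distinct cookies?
C(38,4) = 38!/(4!×34!) = 73815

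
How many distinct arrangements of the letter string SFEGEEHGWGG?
11! / (1! × 3! × 1! × 1! × 4! × 1!) = 277200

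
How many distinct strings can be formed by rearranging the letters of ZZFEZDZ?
7! / (1! × 1! × 4! × 1!) = 210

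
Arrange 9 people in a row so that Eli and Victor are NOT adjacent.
Total - adjacent = 9! - (9-1)!×2 = 362880 - 80640 = 282240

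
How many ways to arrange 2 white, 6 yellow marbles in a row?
8! / (2! × 6!) = 28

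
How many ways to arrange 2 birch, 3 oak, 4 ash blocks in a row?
9! / (2! × 3! × 4!) = 1260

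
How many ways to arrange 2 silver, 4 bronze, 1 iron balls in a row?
7! / (2! × 4! × 1!) = 105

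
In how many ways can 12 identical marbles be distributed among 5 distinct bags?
C(12+5-1, 5-1) = C(16, 4) = 1820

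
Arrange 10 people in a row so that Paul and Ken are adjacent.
Treat as block: (10-1)! × 2! = 362880 × 2 = 725760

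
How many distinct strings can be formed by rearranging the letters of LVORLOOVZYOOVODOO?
17! / (1! × 2! × 1! × 3! × 1! × 8! × 1!) = 735134400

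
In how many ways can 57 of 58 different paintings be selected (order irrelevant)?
C(58,57) = 58!/(57!×1!) = 58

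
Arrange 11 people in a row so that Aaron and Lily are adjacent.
Treat as block: (11-1)! × 2! = 3628800 × 2 = 7257600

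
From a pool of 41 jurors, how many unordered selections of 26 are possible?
C(41,26) = 41!/(26!×15!) = 63432274896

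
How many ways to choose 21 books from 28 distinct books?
C(28,21) = 28!/(21!×7!) = 1184040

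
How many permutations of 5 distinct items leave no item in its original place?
!5 = Σ_{j=0}^{5} (-1)^j·5!/j! = 120 - 120 + 60 - 20 + 5 - 1 = 44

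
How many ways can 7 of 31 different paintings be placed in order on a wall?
P(31,7) = 31!/(31-7)! = 13253058000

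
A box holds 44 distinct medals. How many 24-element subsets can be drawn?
C(44,24) = 44!/(24!×20!) = 1761039350070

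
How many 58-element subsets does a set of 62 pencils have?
C(62,58) = 62!/(58!×4!) = 557845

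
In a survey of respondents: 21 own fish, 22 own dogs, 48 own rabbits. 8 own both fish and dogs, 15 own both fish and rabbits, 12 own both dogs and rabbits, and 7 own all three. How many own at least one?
|A∪B∪C| = 21+22+48-8-15-12+7 = 63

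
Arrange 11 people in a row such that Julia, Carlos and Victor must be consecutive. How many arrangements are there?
Treat the 3 as one block: (11-3+1)! × 3! = 362880 × 6 = 2177280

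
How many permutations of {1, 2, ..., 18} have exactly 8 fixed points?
Choose the 8 fixed points C(18,8) = 43758, derange the rest: !10 = Σ_{j=0}^{10} (-1)^j·10!/j! = 3628800 - 3628800 + 1814400 - 604800 + 151200 - 30240 + 5040 - 720 + 90 - 10 + 1 = 1334961. Product = 43758 × 1334961 = 58415223438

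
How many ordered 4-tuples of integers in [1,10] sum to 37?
Coefficient of x^37 in (x + x² + ... + x^10)^4. By inclusion-exclusion on dice exceeding 10: Σ_j (-1)^j C(4,j)·C(37-1-10j, 3) = C(4,0)·C(36,3) - C(4,1)·C(26,3) + C(4,2)·C(16,3) - C(4,3)·C(6,3) = 1·7140 - 4·2600 + 6·560 - 4·20 = 20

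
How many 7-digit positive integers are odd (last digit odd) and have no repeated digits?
Last∈{1,3,5,7,9}. Last=0: 0. Last nonzero: 5×8×P(8,5) = 268800. Total = 268800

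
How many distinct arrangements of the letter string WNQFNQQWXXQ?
11! / (2! × 1! × 4! × 2! × 2!) = 207900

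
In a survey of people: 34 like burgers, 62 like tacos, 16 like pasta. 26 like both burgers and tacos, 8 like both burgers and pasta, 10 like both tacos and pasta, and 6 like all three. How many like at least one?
|A∪B∪C| = 34+62+16-26-8-10+6 = 74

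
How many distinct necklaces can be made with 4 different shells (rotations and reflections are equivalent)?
(4-1)!/2 = 6/2 = 3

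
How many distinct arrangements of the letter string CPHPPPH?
7! / (4! × 1! × 2!) = 105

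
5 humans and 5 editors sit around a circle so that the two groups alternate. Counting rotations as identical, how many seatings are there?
Fix one of the humans: (5-1)! ways for the remaining humans, × 5! ways for the editors = 24 × 120 = 2880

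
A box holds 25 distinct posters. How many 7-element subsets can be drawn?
C(25,7) = 25!/(7!×18!) = 480700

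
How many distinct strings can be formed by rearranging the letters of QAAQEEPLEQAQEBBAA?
17! / (2! × 4! × 4! × 1! × 5! × 1!) = 2572970400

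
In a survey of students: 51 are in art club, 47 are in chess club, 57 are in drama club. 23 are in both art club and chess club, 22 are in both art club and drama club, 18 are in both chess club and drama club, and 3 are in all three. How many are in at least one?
|A∪B∪C| = 51+47+57-23-22-18+3 = 95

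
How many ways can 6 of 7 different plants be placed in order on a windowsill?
P(7,6) = 7!/(7-6)! = 5040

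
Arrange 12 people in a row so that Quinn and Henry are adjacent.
Treat as block: (12-1)! × 2! = 39916800 × 2 = 79833600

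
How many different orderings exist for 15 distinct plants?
15! = 1307674368000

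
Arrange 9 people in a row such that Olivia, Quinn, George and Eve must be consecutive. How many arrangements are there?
Treat the 4 as one block: (9-4+1)! × 4! = 720 × 24 = 17280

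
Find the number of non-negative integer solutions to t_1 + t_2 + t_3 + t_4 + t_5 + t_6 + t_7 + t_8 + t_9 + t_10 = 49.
C(49+10-1, 10-1) = C(58, 9) = 10648873950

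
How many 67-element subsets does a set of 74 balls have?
C(74,67) = 74!/(67!×7!) = 1799579064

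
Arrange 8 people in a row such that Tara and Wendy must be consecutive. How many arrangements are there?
Treat the 2 as one block: (8-2+1)! × 2! = 5040 × 2 = 10080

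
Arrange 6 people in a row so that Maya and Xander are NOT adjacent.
Total - adjacent = 6! - (6-1)!×2 = 720 - 240 = 480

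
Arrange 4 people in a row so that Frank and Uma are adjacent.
Treat as block: (4-1)! × 2! = 6 × 2 = 12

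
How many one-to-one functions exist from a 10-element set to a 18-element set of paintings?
P(18,10) = 18!/(18-10)! = 158789030400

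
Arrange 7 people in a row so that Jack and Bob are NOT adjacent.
Total - adjacent = 7! - (7-1)!×2 = 5040 - 1440 = 3600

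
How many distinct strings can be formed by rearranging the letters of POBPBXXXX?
9! / (1! × 4! × 2! × 2!) = 3780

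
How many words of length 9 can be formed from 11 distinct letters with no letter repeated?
P(11,9) = 11!/(11-9)! = 19958400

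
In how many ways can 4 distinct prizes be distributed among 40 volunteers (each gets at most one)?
P(40,4) = 40!/(40-4)! = 2193360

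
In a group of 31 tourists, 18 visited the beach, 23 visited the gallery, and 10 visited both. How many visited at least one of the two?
|A∪B| = |A| + |B| - |A∩B| = 18 + 23 - 10 = 31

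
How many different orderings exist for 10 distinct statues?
10! = 3628800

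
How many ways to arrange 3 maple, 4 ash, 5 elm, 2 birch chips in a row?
14! / (3! × 4! × 5! × 2!) = 2522520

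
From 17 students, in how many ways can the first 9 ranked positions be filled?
P(17,9) = 17!/(17-9)! = 8821612800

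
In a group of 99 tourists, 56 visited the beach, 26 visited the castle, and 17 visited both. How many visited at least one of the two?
|A∪B| = |A| + |B| - |A∩B| = 56 + 26 - 17 = 65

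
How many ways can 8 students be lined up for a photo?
8! = 40320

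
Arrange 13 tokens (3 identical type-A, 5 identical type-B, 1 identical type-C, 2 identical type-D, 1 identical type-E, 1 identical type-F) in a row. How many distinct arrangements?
13! / (3! × 5! × 1! × 2! × 1! × 1!) = 4324320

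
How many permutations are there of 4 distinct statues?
4! = 24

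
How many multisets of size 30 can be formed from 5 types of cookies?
C(30+5-1, 5-1) = C(34, 4) = 46376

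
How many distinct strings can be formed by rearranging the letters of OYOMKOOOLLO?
11! / (1! × 6! × 2! × 1! × 1!) = 27720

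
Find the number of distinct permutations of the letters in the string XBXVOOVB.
8! / (2! × 2! × 2! × 2!) = 2520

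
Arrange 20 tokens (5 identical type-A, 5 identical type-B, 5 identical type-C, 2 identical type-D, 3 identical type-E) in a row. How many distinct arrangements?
20! / (5! × 5! × 5! × 2! × 3!) = 117327450240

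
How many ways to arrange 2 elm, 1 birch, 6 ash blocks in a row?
9! / (2! × 1! × 6!) = 252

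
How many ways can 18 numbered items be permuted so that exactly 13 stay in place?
Choose the 13 fixed points C(18,13) = 8568, derange the rest: !5 = Σ_{j=0}^{5} (-1)^j·5!/j! = 120 - 120 + 60 - 20 + 5 - 1 = 44. Product = 8568 × 44 = 376992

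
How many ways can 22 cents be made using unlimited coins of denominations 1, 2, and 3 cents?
Coefficient of x^22 in 1/(1-x^1) · 1/(1-x^2) · 1/(1-x^3). Case on j = number of 3-cent coins (j = 0..7); remainder r = 22 - 3j is made from {1,2} in ⌊r/2⌋+1 ways. r = 22, 19, 16, 13, 10, 7, 4, 1 → 12 + 10 + 9 + 7 + 6 + 4 + 3 + 1 = 52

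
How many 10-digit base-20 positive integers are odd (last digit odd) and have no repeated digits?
Last∈{1,3,5,7,9,11,13,15,17,19}. Last=0: 0. Last nonzero: 10×18×P(18,8) = 317578060800. Total = 317578060800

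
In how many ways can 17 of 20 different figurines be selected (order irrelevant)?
C(20,17) = 20!/(17!×3!) = 1140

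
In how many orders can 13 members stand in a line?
13! = 6227020800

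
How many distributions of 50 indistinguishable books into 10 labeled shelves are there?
C(50+10-1, 10-1) = C(59, 9) = 12565671261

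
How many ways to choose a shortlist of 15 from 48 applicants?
C(48,15) = 48!/(15!×33!) = 1093260079344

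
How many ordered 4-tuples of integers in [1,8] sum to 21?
Coefficient of x^21 in (x + x² + ... + x^8)^4. By inclusion-exclusion on dice exceeding 8: Σ_j (-1)^j C(4,j)·C(21-1-8j, 3) = C(4,0)·C(20,3) - C(4,1)·C(12,3) + C(4,2)·C(4,3) = 1·1140 - 4·220 + 6·4 = 284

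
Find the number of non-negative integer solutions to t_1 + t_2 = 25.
C(25+2-1, 2-1) = C(26, 1) = 26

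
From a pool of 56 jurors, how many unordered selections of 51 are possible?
C(56,51) = 56!/(51!×5!) = 3819816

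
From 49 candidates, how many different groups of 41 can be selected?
C(49,41) = 49!/(41!×8!) = 450978066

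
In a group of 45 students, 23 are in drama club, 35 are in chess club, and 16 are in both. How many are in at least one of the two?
|A∪B| = |A| + |B| - |A∩B| = 23 + 35 - 16 = 42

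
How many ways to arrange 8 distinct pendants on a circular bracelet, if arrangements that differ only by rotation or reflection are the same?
(8-1)!/2 = 5040/2 = 2520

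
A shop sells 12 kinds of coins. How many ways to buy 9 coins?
C(9+12-1, 12-1) = C(20, 11) = 167960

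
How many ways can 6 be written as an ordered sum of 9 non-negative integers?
C(6+9-1, 9-1) = C(14, 8) = 3003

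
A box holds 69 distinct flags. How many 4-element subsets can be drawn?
C(69,4) = 69!/(4!×65!) = 864501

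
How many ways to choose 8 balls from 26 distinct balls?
C(26,8) = 26!/(8!×18!) = 1562275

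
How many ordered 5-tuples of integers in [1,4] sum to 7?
Coefficient of x^7 in (x + x² + ... + x^4)^5. By inclusion-exclusion on dice exceeding 4: Σ_j (-1)^j C(5,j)·C(7-1-4j, 4) = C(5,0)·C(6,4) = 1·15 = 15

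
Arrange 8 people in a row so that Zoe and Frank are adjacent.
Treat as block: (8-1)! × 2! = 5040 × 2 = 10080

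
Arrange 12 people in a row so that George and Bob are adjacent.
Treat as block: (12-1)! × 2! = 39916800 × 2 = 79833600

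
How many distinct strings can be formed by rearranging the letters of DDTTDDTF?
8! / (3! × 1! × 4!) = 280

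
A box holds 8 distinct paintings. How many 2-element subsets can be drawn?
C(8,2) = 8!/(2!×6!) = 28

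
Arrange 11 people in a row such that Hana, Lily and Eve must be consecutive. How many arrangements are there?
Treat the 3 as one block: (11-3+1)! × 3! = 362880 × 6 = 2177280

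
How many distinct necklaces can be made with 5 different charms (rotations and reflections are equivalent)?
(5-1)!/2 = 24/2 = 12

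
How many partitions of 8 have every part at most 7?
Let r_j(i) = number of partitions of i into parts ≤ j, for i = 0..8. r_1(i) = 1 for all i; r_j(i) = r_{j-1}(i) + r_j(i-j). Rows j = 2..7: ≤2: 1 1 2 2 3 3 4 4 5; ≤3: 1 1 2 3 4 5 7 8 10; ≤4: 1 1 2 3 5 6 9 11 15; ≤5: 1 1 2 3 5 7 10 13 18; ≤6: 1 1 2 3 5 7 11 14 20; ≤7: 1 1 2 3 5 7 11 15 21. r_7(8) = 21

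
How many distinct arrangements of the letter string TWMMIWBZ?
8! / (2! × 1! × 2! × 1! × 1! × 1!) = 10080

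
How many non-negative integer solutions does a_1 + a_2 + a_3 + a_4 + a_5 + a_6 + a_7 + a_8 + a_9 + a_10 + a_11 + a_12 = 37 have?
C(37+12-1, 12-1) = C(48, 11) = 22595200368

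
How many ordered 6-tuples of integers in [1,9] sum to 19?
Coefficient of x^19 in (x + x² + ... + x^9)^6. By inclusion-exclusion on dice exceeding 9: Σ_j (-1)^j C(6,j)·C(19-1-9j, 5) = C(6,0)·C(18,5) - C(6,1)·C(9,5) = 1·8568 - 6·126 = 7812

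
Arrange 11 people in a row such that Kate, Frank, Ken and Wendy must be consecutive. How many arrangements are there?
Treat the 4 as one block: (11-4+1)! × 4! = 40320 × 24 = 967680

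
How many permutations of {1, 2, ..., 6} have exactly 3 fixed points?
Choose the 3 fixed points C(6,3) = 20, derange the rest: !3 = Σ_{j=0}^{3} (-1)^j·3!/j! = 6 - 6 + 3 - 1 = 2. Product = 20 × 2 = 40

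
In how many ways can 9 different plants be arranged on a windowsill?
9! = 362880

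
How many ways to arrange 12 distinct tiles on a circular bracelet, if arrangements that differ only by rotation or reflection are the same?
(12-1)!/2 = 39916800/2 = 19958400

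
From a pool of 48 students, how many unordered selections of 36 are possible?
C(48,36) = 48!/(36!×12!) = 69668534468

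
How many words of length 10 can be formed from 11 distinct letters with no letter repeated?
P(11,10) = 11!/(11-10)! = 39916800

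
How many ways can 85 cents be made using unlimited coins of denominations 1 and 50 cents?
Coefficient of x^85 in 1/(1-x^1) · 1/(1-x^50). Use j coins of 50 for j = 0..⌊85/50⌋ = 1, the rest in 1s: 1 + 1 = 2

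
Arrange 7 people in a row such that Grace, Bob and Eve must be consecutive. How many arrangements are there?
Treat the 3 as one block: (7-3+1)! × 3! = 120 × 6 = 720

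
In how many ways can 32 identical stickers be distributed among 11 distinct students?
C(32+11-1, 11-1) = C(42, 10) = 1471442973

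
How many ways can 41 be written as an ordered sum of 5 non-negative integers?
C(41+5-1, 5-1) = C(45, 4) = 148995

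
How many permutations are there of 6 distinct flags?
6! = 720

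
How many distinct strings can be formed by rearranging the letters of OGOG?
4! / (2! × 2!) = 6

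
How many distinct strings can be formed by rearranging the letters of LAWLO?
5! / (1! × 2! × 1! × 1!) = 60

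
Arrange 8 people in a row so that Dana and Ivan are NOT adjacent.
Total - adjacent = 8! - (8-1)!×2 = 40320 - 10080 = 30240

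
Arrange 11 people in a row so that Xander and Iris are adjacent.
Treat as block: (11-1)! × 2! = 3628800 × 2 = 7257600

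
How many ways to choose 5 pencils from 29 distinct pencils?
C(29,5) = 29!/(5!×24!) = 118755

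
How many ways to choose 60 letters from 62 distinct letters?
C(62,60) = 62!/(60!×2!) = 1891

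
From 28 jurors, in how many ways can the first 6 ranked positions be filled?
P(28,6) = 28!/(28-6)! = 271252800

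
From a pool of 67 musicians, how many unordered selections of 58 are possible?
C(67,58) = 67!/(58!×9!) = 42757703560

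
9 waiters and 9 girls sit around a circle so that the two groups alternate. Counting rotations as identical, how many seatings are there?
Fix one of the waiters: (9-1)! ways for the remaining waiters, × 9! ways for the girls = 40320 × 362880 = 14631321600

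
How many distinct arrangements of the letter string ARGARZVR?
8! / (2! × 3! × 1! × 1! × 1!) = 3360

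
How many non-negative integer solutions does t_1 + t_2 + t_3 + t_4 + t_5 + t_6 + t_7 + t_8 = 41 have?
C(41+8-1, 8-1) = C(48, 7) = 73629072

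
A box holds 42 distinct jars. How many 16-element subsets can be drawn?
C(42,16) = 42!/(16!×26!) = 166509721602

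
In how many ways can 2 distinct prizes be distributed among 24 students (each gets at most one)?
P(24,2) = 24!/(24-2)! = 552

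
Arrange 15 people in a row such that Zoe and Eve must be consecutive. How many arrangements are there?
Treat the 2 as one block: (15-2+1)! × 2! = 87178291200 × 2 = 174356582400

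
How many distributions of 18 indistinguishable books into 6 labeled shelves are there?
C(18+6-1, 6-1) = C(23, 5) = 33649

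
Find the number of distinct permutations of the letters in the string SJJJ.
4! / (3! × 1!) = 4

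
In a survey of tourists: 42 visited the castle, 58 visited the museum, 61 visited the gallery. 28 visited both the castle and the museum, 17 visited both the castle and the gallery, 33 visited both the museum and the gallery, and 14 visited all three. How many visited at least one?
|A∪B∪C| = 42+58+61-28-17-33+14 = 97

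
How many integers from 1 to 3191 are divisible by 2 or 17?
⌊3191/2⌋ + ⌊3191/17⌋ - ⌊3191/34⌋ = 1595 + 187 - 93 = 1689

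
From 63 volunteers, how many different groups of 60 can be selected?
C(63,60) = 63!/(60!×3!) = 39711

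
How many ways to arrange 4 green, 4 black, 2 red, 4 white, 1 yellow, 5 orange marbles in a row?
20! / (4! × 4! × 2! × 4! × 1! × 5!) = 733296564000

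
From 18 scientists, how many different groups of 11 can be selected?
C(18,11) = 18!/(11!×7!) = 31824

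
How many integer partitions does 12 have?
Pentagonal recurrence p(n) = p(n-1) + p(n-2) - p(n-5) - p(n-7) + p(n-12) + p(n-15) - ... gives p(0..11) = 1, 1, 2, 3, 5, 7, 11, 15, 22, 30, 42, 56. p(12) = p(11) + p(10) - p(7) - p(5) + p(0) = 56 + 42 - 15 - 7 + 1 = 77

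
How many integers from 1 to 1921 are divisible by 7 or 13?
⌊1921/7⌋ + ⌊1921/13⌋ - ⌊1921/91⌋ = 274 + 147 - 21 = 400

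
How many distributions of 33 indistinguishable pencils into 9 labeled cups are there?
C(33+9-1, 9-1) = C(41, 8) = 95548245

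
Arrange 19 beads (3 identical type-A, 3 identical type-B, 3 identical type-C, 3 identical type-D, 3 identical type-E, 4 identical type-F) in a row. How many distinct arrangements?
19! / (3! × 3! × 3! × 3! × 3! × 4!) = 651819168000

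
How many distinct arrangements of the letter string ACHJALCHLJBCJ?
13! / (3! × 2! × 1! × 2! × 3! × 2!) = 21621600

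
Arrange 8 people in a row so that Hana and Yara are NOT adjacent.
Total - adjacent = 8! - (8-1)!×2 = 40320 - 10080 = 30240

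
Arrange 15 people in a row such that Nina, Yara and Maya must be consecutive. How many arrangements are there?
Treat the 3 as one block: (15-3+1)! × 3! = 6227020800 × 6 = 37362124800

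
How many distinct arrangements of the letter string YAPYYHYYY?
9! / (1! × 1! × 1! × 6!) = 504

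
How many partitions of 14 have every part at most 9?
Let r_j(i) = number of partitions of i into parts ≤ j, for i = 0..14. r_1(i) = 1 for all i; r_j(i) = r_{j-1}(i) + r_j(i-j). Rows j = 2..9: ≤2: 1 1 2 2 3 3 4 4 5 5 6 6 7 7 8; ≤3: 1 1 2 3 4 5 7 8 10 12 14 16 19 21 24; ≤4: 1 1 2 3 5 6 9 11 15 18 23 27 34 39 47; ≤5: 1 1 2 3 5 7 10 13 18 23 30 37 47 57 70; ≤6: 1 1 2 3 5 7 11 14 20 26 35 44 58 71 90; ≤7: 1 1 2 3 5 7 11 15 21 28 38 49 65 82 105; ≤8: 1 1 2 3 5 7 11 15 22 29 40 52 70 89 116; ≤9: 1 1 2 3 5 7 11 15 22 30 41 54 73 94 123. r_9(14) = 123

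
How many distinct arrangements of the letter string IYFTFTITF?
9! / (3! × 3! × 1! × 2!) = 5040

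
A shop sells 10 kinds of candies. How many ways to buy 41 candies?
C(41+10-1, 10-1) = C(50, 9) = 2505433700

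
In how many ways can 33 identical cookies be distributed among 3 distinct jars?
C(33+3-1, 3-1) = C(35, 2) = 595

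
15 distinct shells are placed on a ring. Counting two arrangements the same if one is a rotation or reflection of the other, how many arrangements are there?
(15-1)!/2 = 87178291200/2 = 43589145600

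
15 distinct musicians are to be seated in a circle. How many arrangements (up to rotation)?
Circular: fix one position, arrange the rest. (15-1)! = 87178291200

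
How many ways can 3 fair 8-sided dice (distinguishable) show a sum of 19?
Coefficient of x^19 in (x + x² + ... + x^8)^3. By inclusion-exclusion on dice exceeding 8: Σ_j (-1)^j C(3,j)·C(19-1-8j, 2) = C(3,0)·C(18,2) - C(3,1)·C(10,2) + C(3,2)·C(2,2) = 1·153 - 3·45 + 3·1 = 21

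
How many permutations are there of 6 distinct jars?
6! = 720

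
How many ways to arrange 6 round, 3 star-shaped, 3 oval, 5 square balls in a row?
17! / (6! × 3! × 3! × 5!) = 114354240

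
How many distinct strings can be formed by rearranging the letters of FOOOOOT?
7! / (1! × 1! × 5!) = 42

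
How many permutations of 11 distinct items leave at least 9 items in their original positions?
Exactly j fixed points: C(11,j)·!(11-j); sum over j ≥ 9 (derangement numbers via !m = (m-1)·(!(m-1) + !(m-2)): !0..!2 = 1, 0, 1). Σ_{j=9}^{11} C(11,j)·!(11-j) = C(11,9)·!2 + C(11,10)·!1 + C(11,11)·!0 = 55·1 + 11·0 + 1·1 = 56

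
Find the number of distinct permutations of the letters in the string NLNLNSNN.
8! / (1! × 2! × 5!) = 168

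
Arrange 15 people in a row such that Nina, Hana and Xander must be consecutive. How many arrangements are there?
Treat the 3 as one block: (15-3+1)! × 3! = 6227020800 × 6 = 37362124800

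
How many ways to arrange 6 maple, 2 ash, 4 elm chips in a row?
12! / (6! × 2! × 4!) = 13860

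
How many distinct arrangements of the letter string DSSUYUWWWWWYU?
13! / (2! × 1! × 5! × 3! × 2!) = 2162160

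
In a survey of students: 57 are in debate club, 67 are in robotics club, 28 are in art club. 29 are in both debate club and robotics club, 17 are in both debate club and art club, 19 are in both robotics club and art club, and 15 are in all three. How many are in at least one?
|A∪B∪C| = 57+67+28-29-17-19+15 = 102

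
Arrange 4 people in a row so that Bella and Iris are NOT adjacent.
Total - adjacent = 4! - (4-1)!×2 = 24 - 12 = 12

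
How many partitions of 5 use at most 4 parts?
By conjugation, equals partitions of 5 into parts ≤ 4. Let r_j(i) = number of partitions of i into parts ≤ j, for i = 0..5. r_1(i) = 1 for all i; r_j(i) = r_{j-1}(i) + r_j(i-j). Rows j = 2..4: ≤2: 1 1 2 2 3 3; ≤3: 1 1 2 3 4 5; ≤4: 1 1 2 3 5 6. r_4(5) = 6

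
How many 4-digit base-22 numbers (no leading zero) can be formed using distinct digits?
First digit: 21 choices (nonzero). Then descending: 21 × 21 × 20 × 19 = 167580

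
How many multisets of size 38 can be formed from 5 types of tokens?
C(38+5-1, 5-1) = C(42, 4) = 111930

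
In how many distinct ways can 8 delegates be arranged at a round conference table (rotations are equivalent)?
Circular: fix one position, arrange the rest. (8-1)! = 5040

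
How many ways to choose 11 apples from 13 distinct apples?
C(13,11) = 13!/(11!×2!) = 78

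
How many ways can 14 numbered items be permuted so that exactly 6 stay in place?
Choose the 6 fixed points C(14,6) = 3003, derange the rest: !8 = Σ_{j=0}^{8} (-1)^j·8!/j! = 40320 - 40320 + 20160 - 6720 + 1680 - 336 + 56 - 8 + 1 = 14833. Product = 3003 × 14833 = 44543499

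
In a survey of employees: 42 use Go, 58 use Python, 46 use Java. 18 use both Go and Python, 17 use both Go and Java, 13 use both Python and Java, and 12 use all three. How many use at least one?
|A∪B∪C| = 42+58+46-18-17-13+12 = 110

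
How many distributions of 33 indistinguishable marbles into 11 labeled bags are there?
C(33+11-1, 11-1) = C(43, 10) = 1917334783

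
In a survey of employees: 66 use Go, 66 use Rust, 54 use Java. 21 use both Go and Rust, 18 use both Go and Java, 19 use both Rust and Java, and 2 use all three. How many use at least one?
|A∪B∪C| = 66+66+54-21-18-19+2 = 130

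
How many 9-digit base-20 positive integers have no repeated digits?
First digit: 19 choices (nonzero). Then descending: 19 × 19 × 18 × 17 × 16 × 15 × 14 × 13 × 12 = 57901858560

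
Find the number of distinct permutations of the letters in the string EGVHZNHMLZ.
10! / (1! × 1! × 1! × 1! × 1! × 2! × 1! × 2!) = 907200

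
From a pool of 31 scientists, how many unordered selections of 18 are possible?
C(31,18) = 31!/(18!×13!) = 206253075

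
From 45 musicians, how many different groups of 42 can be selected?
C(45,42) = 45!/(42!×3!) = 14190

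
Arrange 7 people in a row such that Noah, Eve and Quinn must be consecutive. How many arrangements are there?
Treat the 3 as one block: (7-3+1)! × 3! = 120 × 6 = 720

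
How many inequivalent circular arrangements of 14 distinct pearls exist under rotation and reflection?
(14-1)!/2 = 6227020800/2 = 3113510400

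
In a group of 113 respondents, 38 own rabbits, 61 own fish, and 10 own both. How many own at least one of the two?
|A∪B| = |A| + |B| - |A∩B| = 38 + 61 - 10 = 89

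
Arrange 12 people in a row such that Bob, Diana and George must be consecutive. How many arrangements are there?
Treat the 3 as one block: (12-3+1)! × 3! = 3628800 × 6 = 21772800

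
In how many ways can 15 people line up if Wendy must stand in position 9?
Fix one position: (15-1)! = 87178291200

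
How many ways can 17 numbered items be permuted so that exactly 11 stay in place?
Choose the 11 fixed points C(17,11) = 12376, derange the rest: !6 = Σ_{j=0}^{6} (-1)^j·6!/j! = 720 - 720 + 360 - 120 + 30 - 6 + 1 = 265. Product = 12376 × 265 = 3279640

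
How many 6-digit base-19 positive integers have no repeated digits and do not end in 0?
Last digit: 18 nonzero choices. First digit: 17 (nonzero, ≠last). Middle 4: P(17,4) = 57120. Total = 17478720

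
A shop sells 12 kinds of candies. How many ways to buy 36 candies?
C(36+12-1, 12-1) = C(47, 11) = 17417133617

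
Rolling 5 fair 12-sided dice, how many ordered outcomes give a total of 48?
Coefficient of x^48 in (x + x² + ... + x^12)^5. By inclusion-exclusion on dice exceeding 12: Σ_j (-1)^j C(5,j)·C(48-1-12j, 4) = C(5,0)·C(47,4) - C(5,1)·C(35,4) + C(5,2)·C(23,4) - C(5,3)·C(11,4) = 1·178365 - 5·52360 + 10·8855 - 10·330 = 1815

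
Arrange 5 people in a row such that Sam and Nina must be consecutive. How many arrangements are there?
Treat the 2 as one block: (5-2+1)! × 2! = 24 × 2 = 48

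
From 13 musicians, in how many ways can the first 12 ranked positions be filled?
P(13,12) = 13!/(13-12)! = 6227020800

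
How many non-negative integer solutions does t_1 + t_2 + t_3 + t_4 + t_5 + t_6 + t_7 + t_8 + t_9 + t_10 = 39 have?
C(39+10-1, 10-1) = C(48, 9) = 1677106640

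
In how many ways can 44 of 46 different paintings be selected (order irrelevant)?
C(46,44) = 46!/(44!×2!) = 1035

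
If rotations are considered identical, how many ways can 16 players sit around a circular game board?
Circular: fix one position, arrange the rest. (16-1)! = 1307674368000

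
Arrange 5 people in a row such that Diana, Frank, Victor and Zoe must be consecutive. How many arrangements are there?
Treat the 4 as one block: (5-4+1)! × 4! = 2 × 24 = 48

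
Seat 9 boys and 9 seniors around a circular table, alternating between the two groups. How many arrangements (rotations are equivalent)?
Fix one of the boys: (9-1)! ways for the remaining boys, × 9! ways for the seniors = 40320 × 362880 = 14631321600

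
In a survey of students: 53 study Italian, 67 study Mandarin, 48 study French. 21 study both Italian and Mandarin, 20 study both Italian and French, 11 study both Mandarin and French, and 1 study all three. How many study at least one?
|A∪B∪C| = 53+67+48-21-20-11+1 = 117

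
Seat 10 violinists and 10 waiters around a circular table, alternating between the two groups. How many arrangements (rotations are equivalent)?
Fix one of the violinists: (10-1)! ways for the remaining violinists, × 10! ways for the waiters = 362880 × 3628800 = 1316818944000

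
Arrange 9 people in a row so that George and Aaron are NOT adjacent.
Total - adjacent = 9! - (9-1)!×2 = 362880 - 80640 = 282240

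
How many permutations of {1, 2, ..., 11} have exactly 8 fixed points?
Choose the 8 fixed points C(11,8) = 165, derange the rest: !3 = Σ_{j=0}^{3} (-1)^j·3!/j! = 6 - 6 + 3 - 1 = 2. Product = 165 × 2 = 330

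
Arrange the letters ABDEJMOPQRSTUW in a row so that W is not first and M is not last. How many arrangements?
By inclusion-exclusion: 14! - 2×(14-1)! + (14-2)! = 87178291200 - 12454041600 + 479001600 = 75203251200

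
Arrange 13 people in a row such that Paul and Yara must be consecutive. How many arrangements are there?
Treat the 2 as one block: (13-2+1)! × 2! = 479001600 × 2 = 958003200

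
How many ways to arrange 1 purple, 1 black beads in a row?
2! / (1! × 1!) = 2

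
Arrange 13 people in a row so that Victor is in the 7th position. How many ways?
Fix one position: (13-1)! = 479001600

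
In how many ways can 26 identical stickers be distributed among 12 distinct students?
C(26+12-1, 12-1) = C(37, 11) = 854992152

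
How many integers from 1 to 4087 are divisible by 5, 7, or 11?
⌊4087/5⌋+⌊4087/7⌋+⌊4087/11⌋ - ⌊4087/35⌋-⌊4087/55⌋-⌊4087/77⌋ + ⌊4087/385⌋ = 817+583+371 - 116-74-53 + 10 = 1538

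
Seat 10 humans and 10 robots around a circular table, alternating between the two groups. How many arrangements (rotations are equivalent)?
Fix one of the humans: (10-1)! ways for the remaining humans, × 10! ways for the robots = 362880 × 3628800 = 1316818944000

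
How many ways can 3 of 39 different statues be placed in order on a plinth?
P(39,3) = 39!/(39-3)! = 54834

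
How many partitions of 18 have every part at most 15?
Let r_j(i) = number of partitions of i into parts ≤ j, for i = 0..18. r_1(i) = 1 for all i; r_j(i) = r_{j-1}(i) + r_j(i-j). Rows j = 2..15: ≤2: 1 1 2 2 3 3 4 4 5 5 6 6 7 7 8 8 9 9 10; ≤3: 1 1 2 3 4 5 7 8 10 12 14 16 19 21 24 27 30 33 37; ≤4: 1 1 2 3 5 6 9 11 15 18 23 27 34 39 47 54 64 72 84; ≤5: 1 1 2 3 5 7 10 13 18 23 30 37 47 57 70 84 101 119 141; ≤6: 1 1 2 3 5 7 11 14 20 26 35 44 58 71 90 110 136 163 199; ≤7: 1 1 2 3 5 7 11 15 21 28 38 49 65 82 105 131 164 201 248; ≤8: 1 1 2 3 5 7 11 15 22 29 40 52 70 89 116 146 186 230 288; ≤9: 1 1 2 3 5 7 11 15 22 30 41 54 73 94 123 157 201 252 318; ≤10: 1 1 2 3 5 7 11 15 22 30 42 55 75 97 128 164 212 267 340; ≤11: 1 1 2 3 5 7 11 15 22 30 42 56 76 99 131 169 219 278 355; ≤12: 1 1 2 3 5 7 11 15 22 30 42 56 77 100 133 172 224 285 366; ≤13: 1 1 2 3 5 7 11 15 22 30 42 56 77 101 134 174 227 290 373; ≤14: 1 1 2 3 5 7 11 15 22 30 42 56 77 101 135 175 229 293 378; ≤15: 1 1 2 3 5 7 11 15 22 30 42 56 77 101 135 176 230 295 381. r_15(18) = 381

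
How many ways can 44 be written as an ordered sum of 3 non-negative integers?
C(44+3-1, 3-1) = C(46, 2) = 1035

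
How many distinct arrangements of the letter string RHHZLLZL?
8! / (2! × 1! × 2! × 3!) = 1680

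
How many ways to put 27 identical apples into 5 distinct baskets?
C(27+5-1, 5-1) = C(31, 4) = 31465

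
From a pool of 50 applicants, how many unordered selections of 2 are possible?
C(50,2) = 50!/(2!×48!) = 1225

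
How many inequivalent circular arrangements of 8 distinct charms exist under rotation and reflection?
(8-1)!/2 = 5040/2 = 2520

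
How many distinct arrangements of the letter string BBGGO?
5! / (2! × 1! × 2!) = 30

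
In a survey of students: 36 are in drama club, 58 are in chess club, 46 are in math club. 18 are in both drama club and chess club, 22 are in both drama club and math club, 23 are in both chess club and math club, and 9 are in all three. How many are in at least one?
|A∪B∪C| = 36+58+46-18-22-23+9 = 86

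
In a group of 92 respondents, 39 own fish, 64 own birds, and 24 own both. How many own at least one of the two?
|A∪B| = |A| + |B| - |A∩B| = 39 + 64 - 24 = 79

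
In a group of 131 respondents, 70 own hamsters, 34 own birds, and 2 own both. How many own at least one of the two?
|A∪B| = |A| + |B| - |A∩B| = 70 + 34 - 2 = 102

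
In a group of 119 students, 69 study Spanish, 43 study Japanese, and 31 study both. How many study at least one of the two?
|A∪B| = |A| + |B| - |A∩B| = 69 + 43 - 31 = 81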